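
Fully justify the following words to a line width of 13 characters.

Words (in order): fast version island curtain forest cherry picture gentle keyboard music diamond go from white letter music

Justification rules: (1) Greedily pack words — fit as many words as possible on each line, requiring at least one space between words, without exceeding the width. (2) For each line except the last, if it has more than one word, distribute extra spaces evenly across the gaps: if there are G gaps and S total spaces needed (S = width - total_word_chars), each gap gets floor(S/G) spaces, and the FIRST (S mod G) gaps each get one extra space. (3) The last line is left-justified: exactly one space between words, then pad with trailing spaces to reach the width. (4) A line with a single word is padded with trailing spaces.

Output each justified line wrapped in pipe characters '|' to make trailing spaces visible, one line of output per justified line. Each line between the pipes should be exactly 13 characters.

Answer: |fast  version|
|island       |
|curtain      |
|forest cherry|
|picture      |
|gentle       |
|keyboard     |
|music diamond|
|go from white|
|letter music |

Derivation:
Line 1: ['fast', 'version'] (min_width=12, slack=1)
Line 2: ['island'] (min_width=6, slack=7)
Line 3: ['curtain'] (min_width=7, slack=6)
Line 4: ['forest', 'cherry'] (min_width=13, slack=0)
Line 5: ['picture'] (min_width=7, slack=6)
Line 6: ['gentle'] (min_width=6, slack=7)
Line 7: ['keyboard'] (min_width=8, slack=5)
Line 8: ['music', 'diamond'] (min_width=13, slack=0)
Line 9: ['go', 'from', 'white'] (min_width=13, slack=0)
Line 10: ['letter', 'music'] (min_width=12, slack=1)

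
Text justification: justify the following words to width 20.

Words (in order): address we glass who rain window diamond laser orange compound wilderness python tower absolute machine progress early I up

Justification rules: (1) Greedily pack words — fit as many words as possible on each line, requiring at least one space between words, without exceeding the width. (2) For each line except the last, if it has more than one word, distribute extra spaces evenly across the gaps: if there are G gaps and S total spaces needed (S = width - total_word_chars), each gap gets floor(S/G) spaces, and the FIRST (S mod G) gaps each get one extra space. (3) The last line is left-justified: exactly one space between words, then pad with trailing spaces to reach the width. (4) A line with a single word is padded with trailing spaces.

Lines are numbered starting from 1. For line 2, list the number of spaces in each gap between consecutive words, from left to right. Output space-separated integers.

Answer: 2 1

Derivation:
Line 1: ['address', 'we', 'glass', 'who'] (min_width=20, slack=0)
Line 2: ['rain', 'window', 'diamond'] (min_width=19, slack=1)
Line 3: ['laser', 'orange'] (min_width=12, slack=8)
Line 4: ['compound', 'wilderness'] (min_width=19, slack=1)
Line 5: ['python', 'tower'] (min_width=12, slack=8)
Line 6: ['absolute', 'machine'] (min_width=16, slack=4)
Line 7: ['progress', 'early', 'I', 'up'] (min_width=19, slack=1)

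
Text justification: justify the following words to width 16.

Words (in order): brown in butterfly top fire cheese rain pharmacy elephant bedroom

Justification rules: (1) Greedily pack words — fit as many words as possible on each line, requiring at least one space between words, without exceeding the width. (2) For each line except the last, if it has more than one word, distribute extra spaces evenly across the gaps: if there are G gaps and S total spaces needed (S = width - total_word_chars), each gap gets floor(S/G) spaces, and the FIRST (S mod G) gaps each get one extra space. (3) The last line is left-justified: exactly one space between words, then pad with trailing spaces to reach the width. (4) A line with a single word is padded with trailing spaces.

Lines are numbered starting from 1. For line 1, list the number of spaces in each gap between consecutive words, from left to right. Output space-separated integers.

Line 1: ['brown', 'in'] (min_width=8, slack=8)
Line 2: ['butterfly', 'top'] (min_width=13, slack=3)
Line 3: ['fire', 'cheese', 'rain'] (min_width=16, slack=0)
Line 4: ['pharmacy'] (min_width=8, slack=8)
Line 5: ['elephant', 'bedroom'] (min_width=16, slack=0)

Answer: 9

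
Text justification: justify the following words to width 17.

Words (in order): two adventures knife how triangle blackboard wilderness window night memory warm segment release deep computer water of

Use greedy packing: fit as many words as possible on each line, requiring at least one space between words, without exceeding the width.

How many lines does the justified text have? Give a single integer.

Line 1: ['two', 'adventures'] (min_width=14, slack=3)
Line 2: ['knife', 'how'] (min_width=9, slack=8)
Line 3: ['triangle'] (min_width=8, slack=9)
Line 4: ['blackboard'] (min_width=10, slack=7)
Line 5: ['wilderness', 'window'] (min_width=17, slack=0)
Line 6: ['night', 'memory', 'warm'] (min_width=17, slack=0)
Line 7: ['segment', 'release'] (min_width=15, slack=2)
Line 8: ['deep', 'computer'] (min_width=13, slack=4)
Line 9: ['water', 'of'] (min_width=8, slack=9)
Total lines: 9

Answer: 9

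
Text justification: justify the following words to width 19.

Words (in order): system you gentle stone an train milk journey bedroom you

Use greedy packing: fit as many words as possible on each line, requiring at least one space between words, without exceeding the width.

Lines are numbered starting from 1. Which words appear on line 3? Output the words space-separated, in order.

Answer: journey bedroom you

Derivation:
Line 1: ['system', 'you', 'gentle'] (min_width=17, slack=2)
Line 2: ['stone', 'an', 'train', 'milk'] (min_width=19, slack=0)
Line 3: ['journey', 'bedroom', 'you'] (min_width=19, slack=0)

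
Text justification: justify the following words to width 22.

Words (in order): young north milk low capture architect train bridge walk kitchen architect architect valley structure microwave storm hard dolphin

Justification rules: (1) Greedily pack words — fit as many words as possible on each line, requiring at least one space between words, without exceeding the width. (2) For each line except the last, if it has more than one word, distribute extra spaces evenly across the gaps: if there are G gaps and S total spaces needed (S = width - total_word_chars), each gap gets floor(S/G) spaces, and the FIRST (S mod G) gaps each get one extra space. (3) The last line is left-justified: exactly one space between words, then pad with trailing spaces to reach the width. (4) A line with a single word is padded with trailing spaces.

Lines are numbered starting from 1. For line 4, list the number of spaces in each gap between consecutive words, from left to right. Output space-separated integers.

Answer: 6

Derivation:
Line 1: ['young', 'north', 'milk', 'low'] (min_width=20, slack=2)
Line 2: ['capture', 'architect'] (min_width=17, slack=5)
Line 3: ['train', 'bridge', 'walk'] (min_width=17, slack=5)
Line 4: ['kitchen', 'architect'] (min_width=17, slack=5)
Line 5: ['architect', 'valley'] (min_width=16, slack=6)
Line 6: ['structure', 'microwave'] (min_width=19, slack=3)
Line 7: ['storm', 'hard', 'dolphin'] (min_width=18, slack=4)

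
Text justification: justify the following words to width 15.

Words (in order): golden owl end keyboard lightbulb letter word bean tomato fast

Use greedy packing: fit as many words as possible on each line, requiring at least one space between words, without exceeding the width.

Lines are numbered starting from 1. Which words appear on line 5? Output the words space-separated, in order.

Line 1: ['golden', 'owl', 'end'] (min_width=14, slack=1)
Line 2: ['keyboard'] (min_width=8, slack=7)
Line 3: ['lightbulb'] (min_width=9, slack=6)
Line 4: ['letter', 'word'] (min_width=11, slack=4)
Line 5: ['bean', 'tomato'] (min_width=11, slack=4)
Line 6: ['fast'] (min_width=4, slack=11)

Answer: bean tomato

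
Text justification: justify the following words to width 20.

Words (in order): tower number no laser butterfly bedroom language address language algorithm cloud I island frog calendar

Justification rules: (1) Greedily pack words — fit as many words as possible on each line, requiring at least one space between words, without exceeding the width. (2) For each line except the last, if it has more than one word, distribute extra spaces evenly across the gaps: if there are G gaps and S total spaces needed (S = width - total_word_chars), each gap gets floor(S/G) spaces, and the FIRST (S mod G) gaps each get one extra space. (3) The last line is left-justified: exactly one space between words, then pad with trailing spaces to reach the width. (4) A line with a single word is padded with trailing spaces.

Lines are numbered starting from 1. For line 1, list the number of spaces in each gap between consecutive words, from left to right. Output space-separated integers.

Line 1: ['tower', 'number', 'no'] (min_width=15, slack=5)
Line 2: ['laser', 'butterfly'] (min_width=15, slack=5)
Line 3: ['bedroom', 'language'] (min_width=16, slack=4)
Line 4: ['address', 'language'] (min_width=16, slack=4)
Line 5: ['algorithm', 'cloud', 'I'] (min_width=17, slack=3)
Line 6: ['island', 'frog', 'calendar'] (min_width=20, slack=0)

Answer: 4 3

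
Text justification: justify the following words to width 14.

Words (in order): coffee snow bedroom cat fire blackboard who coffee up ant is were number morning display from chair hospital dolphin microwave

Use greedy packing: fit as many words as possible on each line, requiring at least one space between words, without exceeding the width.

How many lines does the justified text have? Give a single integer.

Line 1: ['coffee', 'snow'] (min_width=11, slack=3)
Line 2: ['bedroom', 'cat'] (min_width=11, slack=3)
Line 3: ['fire'] (min_width=4, slack=10)
Line 4: ['blackboard', 'who'] (min_width=14, slack=0)
Line 5: ['coffee', 'up', 'ant'] (min_width=13, slack=1)
Line 6: ['is', 'were', 'number'] (min_width=14, slack=0)
Line 7: ['morning'] (min_width=7, slack=7)
Line 8: ['display', 'from'] (min_width=12, slack=2)
Line 9: ['chair', 'hospital'] (min_width=14, slack=0)
Line 10: ['dolphin'] (min_width=7, slack=7)
Line 11: ['microwave'] (min_width=9, slack=5)
Total lines: 11

Answer: 11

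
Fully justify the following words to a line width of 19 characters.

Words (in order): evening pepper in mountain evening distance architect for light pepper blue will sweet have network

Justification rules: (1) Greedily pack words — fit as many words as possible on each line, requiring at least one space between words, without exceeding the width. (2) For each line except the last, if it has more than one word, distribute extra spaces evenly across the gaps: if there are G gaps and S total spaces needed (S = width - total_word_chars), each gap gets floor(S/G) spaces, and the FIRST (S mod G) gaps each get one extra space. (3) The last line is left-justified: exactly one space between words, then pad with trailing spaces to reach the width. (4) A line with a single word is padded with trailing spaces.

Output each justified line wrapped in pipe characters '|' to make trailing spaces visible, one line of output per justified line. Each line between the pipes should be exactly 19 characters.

Line 1: ['evening', 'pepper', 'in'] (min_width=17, slack=2)
Line 2: ['mountain', 'evening'] (min_width=16, slack=3)
Line 3: ['distance', 'architect'] (min_width=18, slack=1)
Line 4: ['for', 'light', 'pepper'] (min_width=16, slack=3)
Line 5: ['blue', 'will', 'sweet'] (min_width=15, slack=4)
Line 6: ['have', 'network'] (min_width=12, slack=7)

Answer: |evening  pepper  in|
|mountain    evening|
|distance  architect|
|for   light  pepper|
|blue   will   sweet|
|have network       |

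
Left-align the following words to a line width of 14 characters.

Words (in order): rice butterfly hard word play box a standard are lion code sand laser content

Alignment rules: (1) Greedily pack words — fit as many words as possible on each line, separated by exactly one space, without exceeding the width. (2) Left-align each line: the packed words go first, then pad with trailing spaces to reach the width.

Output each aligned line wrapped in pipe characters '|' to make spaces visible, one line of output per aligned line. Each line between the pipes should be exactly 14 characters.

Line 1: ['rice', 'butterfly'] (min_width=14, slack=0)
Line 2: ['hard', 'word', 'play'] (min_width=14, slack=0)
Line 3: ['box', 'a', 'standard'] (min_width=14, slack=0)
Line 4: ['are', 'lion', 'code'] (min_width=13, slack=1)
Line 5: ['sand', 'laser'] (min_width=10, slack=4)
Line 6: ['content'] (min_width=7, slack=7)

Answer: |rice butterfly|
|hard word play|
|box a standard|
|are lion code |
|sand laser    |
|content       |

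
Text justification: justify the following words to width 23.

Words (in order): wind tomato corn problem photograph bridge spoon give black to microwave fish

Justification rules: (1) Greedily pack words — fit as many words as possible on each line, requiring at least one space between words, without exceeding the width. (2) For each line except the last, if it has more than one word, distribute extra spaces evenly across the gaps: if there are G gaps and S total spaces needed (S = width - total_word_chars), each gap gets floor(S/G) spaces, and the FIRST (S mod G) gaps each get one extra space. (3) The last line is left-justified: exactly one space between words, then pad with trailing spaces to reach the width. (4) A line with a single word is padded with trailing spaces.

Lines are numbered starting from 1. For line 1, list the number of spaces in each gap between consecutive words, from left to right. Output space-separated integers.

Answer: 5 4

Derivation:
Line 1: ['wind', 'tomato', 'corn'] (min_width=16, slack=7)
Line 2: ['problem', 'photograph'] (min_width=18, slack=5)
Line 3: ['bridge', 'spoon', 'give', 'black'] (min_width=23, slack=0)
Line 4: ['to', 'microwave', 'fish'] (min_width=17, slack=6)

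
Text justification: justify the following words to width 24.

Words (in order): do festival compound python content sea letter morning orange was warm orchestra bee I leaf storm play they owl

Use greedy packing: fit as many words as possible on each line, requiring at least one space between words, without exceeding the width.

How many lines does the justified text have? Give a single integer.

Line 1: ['do', 'festival', 'compound'] (min_width=20, slack=4)
Line 2: ['python', 'content', 'sea'] (min_width=18, slack=6)
Line 3: ['letter', 'morning', 'orange'] (min_width=21, slack=3)
Line 4: ['was', 'warm', 'orchestra', 'bee', 'I'] (min_width=24, slack=0)
Line 5: ['leaf', 'storm', 'play', 'they', 'owl'] (min_width=24, slack=0)
Total lines: 5

Answer: 5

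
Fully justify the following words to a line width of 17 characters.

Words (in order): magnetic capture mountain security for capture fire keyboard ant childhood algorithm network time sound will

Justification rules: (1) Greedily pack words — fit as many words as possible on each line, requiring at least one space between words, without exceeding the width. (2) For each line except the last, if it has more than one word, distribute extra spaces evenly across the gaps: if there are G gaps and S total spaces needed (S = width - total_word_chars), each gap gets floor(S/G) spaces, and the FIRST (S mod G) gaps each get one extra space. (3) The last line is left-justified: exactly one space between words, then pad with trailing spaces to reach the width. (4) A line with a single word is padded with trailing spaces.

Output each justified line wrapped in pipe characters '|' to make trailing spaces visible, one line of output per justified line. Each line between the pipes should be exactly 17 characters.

Line 1: ['magnetic', 'capture'] (min_width=16, slack=1)
Line 2: ['mountain', 'security'] (min_width=17, slack=0)
Line 3: ['for', 'capture', 'fire'] (min_width=16, slack=1)
Line 4: ['keyboard', 'ant'] (min_width=12, slack=5)
Line 5: ['childhood'] (min_width=9, slack=8)
Line 6: ['algorithm', 'network'] (min_width=17, slack=0)
Line 7: ['time', 'sound', 'will'] (min_width=15, slack=2)

Answer: |magnetic  capture|
|mountain security|
|for  capture fire|
|keyboard      ant|
|childhood        |
|algorithm network|
|time sound will  |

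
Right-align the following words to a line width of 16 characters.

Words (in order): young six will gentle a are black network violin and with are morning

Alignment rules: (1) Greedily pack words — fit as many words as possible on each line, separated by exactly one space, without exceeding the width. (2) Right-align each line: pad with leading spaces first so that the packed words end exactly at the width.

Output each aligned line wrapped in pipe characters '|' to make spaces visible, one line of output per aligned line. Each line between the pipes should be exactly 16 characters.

Answer: |  young six will|
|    gentle a are|
|   black network|
| violin and with|
|     are morning|

Derivation:
Line 1: ['young', 'six', 'will'] (min_width=14, slack=2)
Line 2: ['gentle', 'a', 'are'] (min_width=12, slack=4)
Line 3: ['black', 'network'] (min_width=13, slack=3)
Line 4: ['violin', 'and', 'with'] (min_width=15, slack=1)
Line 5: ['are', 'morning'] (min_width=11, slack=5)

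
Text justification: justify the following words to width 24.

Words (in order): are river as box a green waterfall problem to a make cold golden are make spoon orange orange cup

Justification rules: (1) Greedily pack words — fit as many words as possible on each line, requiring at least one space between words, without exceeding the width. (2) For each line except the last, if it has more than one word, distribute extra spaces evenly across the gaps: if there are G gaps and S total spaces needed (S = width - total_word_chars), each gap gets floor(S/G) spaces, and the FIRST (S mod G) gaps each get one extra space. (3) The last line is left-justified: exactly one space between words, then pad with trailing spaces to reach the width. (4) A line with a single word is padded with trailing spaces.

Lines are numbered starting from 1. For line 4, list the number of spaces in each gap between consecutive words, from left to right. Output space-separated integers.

Line 1: ['are', 'river', 'as', 'box', 'a', 'green'] (min_width=24, slack=0)
Line 2: ['waterfall', 'problem', 'to', 'a'] (min_width=22, slack=2)
Line 3: ['make', 'cold', 'golden', 'are'] (min_width=20, slack=4)
Line 4: ['make', 'spoon', 'orange', 'orange'] (min_width=24, slack=0)
Line 5: ['cup'] (min_width=3, slack=21)

Answer: 1 1 1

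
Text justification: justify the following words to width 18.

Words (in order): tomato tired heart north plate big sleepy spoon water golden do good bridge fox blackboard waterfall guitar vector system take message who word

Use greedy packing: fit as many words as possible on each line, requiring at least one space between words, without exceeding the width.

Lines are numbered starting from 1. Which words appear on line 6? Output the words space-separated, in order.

Line 1: ['tomato', 'tired', 'heart'] (min_width=18, slack=0)
Line 2: ['north', 'plate', 'big'] (min_width=15, slack=3)
Line 3: ['sleepy', 'spoon', 'water'] (min_width=18, slack=0)
Line 4: ['golden', 'do', 'good'] (min_width=14, slack=4)
Line 5: ['bridge', 'fox'] (min_width=10, slack=8)
Line 6: ['blackboard'] (min_width=10, slack=8)
Line 7: ['waterfall', 'guitar'] (min_width=16, slack=2)
Line 8: ['vector', 'system', 'take'] (min_width=18, slack=0)
Line 9: ['message', 'who', 'word'] (min_width=16, slack=2)

Answer: blackboard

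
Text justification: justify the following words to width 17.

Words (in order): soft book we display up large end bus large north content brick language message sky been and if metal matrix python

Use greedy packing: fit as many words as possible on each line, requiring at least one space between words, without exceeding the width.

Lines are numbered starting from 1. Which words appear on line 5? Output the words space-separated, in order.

Line 1: ['soft', 'book', 'we'] (min_width=12, slack=5)
Line 2: ['display', 'up', 'large'] (min_width=16, slack=1)
Line 3: ['end', 'bus', 'large'] (min_width=13, slack=4)
Line 4: ['north', 'content'] (min_width=13, slack=4)
Line 5: ['brick', 'language'] (min_width=14, slack=3)
Line 6: ['message', 'sky', 'been'] (min_width=16, slack=1)
Line 7: ['and', 'if', 'metal'] (min_width=12, slack=5)
Line 8: ['matrix', 'python'] (min_width=13, slack=4)

Answer: brick language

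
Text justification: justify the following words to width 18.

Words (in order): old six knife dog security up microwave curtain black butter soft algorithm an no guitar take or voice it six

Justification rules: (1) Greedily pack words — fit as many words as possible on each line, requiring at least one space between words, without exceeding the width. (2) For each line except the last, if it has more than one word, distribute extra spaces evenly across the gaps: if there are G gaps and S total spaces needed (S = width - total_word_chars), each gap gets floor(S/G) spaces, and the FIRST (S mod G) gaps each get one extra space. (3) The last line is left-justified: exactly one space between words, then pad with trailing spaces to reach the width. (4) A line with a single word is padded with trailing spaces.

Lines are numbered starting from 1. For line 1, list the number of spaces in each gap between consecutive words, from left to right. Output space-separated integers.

Answer: 2 1 1

Derivation:
Line 1: ['old', 'six', 'knife', 'dog'] (min_width=17, slack=1)
Line 2: ['security', 'up'] (min_width=11, slack=7)
Line 3: ['microwave', 'curtain'] (min_width=17, slack=1)
Line 4: ['black', 'butter', 'soft'] (min_width=17, slack=1)
Line 5: ['algorithm', 'an', 'no'] (min_width=15, slack=3)
Line 6: ['guitar', 'take', 'or'] (min_width=14, slack=4)
Line 7: ['voice', 'it', 'six'] (min_width=12, slack=6)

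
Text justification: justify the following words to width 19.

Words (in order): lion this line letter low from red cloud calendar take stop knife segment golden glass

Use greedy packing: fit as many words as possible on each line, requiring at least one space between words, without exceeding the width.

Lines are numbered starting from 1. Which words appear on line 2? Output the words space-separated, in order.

Answer: letter low from red

Derivation:
Line 1: ['lion', 'this', 'line'] (min_width=14, slack=5)
Line 2: ['letter', 'low', 'from', 'red'] (min_width=19, slack=0)
Line 3: ['cloud', 'calendar', 'take'] (min_width=19, slack=0)
Line 4: ['stop', 'knife', 'segment'] (min_width=18, slack=1)
Line 5: ['golden', 'glass'] (min_width=12, slack=7)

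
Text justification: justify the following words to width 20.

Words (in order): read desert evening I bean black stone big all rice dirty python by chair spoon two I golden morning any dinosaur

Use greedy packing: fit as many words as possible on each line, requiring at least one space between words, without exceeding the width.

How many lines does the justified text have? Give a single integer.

Line 1: ['read', 'desert', 'evening'] (min_width=19, slack=1)
Line 2: ['I', 'bean', 'black', 'stone'] (min_width=18, slack=2)
Line 3: ['big', 'all', 'rice', 'dirty'] (min_width=18, slack=2)
Line 4: ['python', 'by', 'chair'] (min_width=15, slack=5)
Line 5: ['spoon', 'two', 'I', 'golden'] (min_width=18, slack=2)
Line 6: ['morning', 'any', 'dinosaur'] (min_width=20, slack=0)
Total lines: 6

Answer: 6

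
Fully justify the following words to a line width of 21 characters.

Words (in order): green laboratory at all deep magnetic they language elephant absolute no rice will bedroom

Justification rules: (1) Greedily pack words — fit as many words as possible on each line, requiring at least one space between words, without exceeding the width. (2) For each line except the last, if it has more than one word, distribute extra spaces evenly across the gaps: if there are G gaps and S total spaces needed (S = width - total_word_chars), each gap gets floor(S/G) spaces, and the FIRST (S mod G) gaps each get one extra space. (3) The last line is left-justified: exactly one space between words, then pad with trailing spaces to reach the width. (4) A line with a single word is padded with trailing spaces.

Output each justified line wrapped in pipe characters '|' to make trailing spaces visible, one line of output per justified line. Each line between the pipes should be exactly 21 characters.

Line 1: ['green', 'laboratory', 'at'] (min_width=19, slack=2)
Line 2: ['all', 'deep', 'magnetic'] (min_width=17, slack=4)
Line 3: ['they', 'language'] (min_width=13, slack=8)
Line 4: ['elephant', 'absolute', 'no'] (min_width=20, slack=1)
Line 5: ['rice', 'will', 'bedroom'] (min_width=17, slack=4)

Answer: |green  laboratory  at|
|all   deep   magnetic|
|they         language|
|elephant  absolute no|
|rice will bedroom    |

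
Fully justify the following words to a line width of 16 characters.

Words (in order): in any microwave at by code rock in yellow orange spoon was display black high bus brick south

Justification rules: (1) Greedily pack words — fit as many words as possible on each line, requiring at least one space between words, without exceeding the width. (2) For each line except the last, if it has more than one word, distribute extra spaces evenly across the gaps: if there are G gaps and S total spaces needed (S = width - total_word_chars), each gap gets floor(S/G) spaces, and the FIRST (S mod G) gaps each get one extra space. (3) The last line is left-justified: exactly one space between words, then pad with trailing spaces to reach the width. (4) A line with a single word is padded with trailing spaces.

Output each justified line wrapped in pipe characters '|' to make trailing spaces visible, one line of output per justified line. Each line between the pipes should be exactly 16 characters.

Line 1: ['in', 'any', 'microwave'] (min_width=16, slack=0)
Line 2: ['at', 'by', 'code', 'rock'] (min_width=15, slack=1)
Line 3: ['in', 'yellow', 'orange'] (min_width=16, slack=0)
Line 4: ['spoon', 'was'] (min_width=9, slack=7)
Line 5: ['display', 'black'] (min_width=13, slack=3)
Line 6: ['high', 'bus', 'brick'] (min_width=14, slack=2)
Line 7: ['south'] (min_width=5, slack=11)

Answer: |in any microwave|
|at  by code rock|
|in yellow orange|
|spoon        was|
|display    black|
|high  bus  brick|
|south           |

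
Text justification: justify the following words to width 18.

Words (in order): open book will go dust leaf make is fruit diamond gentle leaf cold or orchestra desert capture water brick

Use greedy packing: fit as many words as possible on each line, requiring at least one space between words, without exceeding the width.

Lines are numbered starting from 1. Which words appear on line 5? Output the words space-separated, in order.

Line 1: ['open', 'book', 'will', 'go'] (min_width=17, slack=1)
Line 2: ['dust', 'leaf', 'make', 'is'] (min_width=17, slack=1)
Line 3: ['fruit', 'diamond'] (min_width=13, slack=5)
Line 4: ['gentle', 'leaf', 'cold'] (min_width=16, slack=2)
Line 5: ['or', 'orchestra'] (min_width=12, slack=6)
Line 6: ['desert', 'capture'] (min_width=14, slack=4)
Line 7: ['water', 'brick'] (min_width=11, slack=7)

Answer: or orchestra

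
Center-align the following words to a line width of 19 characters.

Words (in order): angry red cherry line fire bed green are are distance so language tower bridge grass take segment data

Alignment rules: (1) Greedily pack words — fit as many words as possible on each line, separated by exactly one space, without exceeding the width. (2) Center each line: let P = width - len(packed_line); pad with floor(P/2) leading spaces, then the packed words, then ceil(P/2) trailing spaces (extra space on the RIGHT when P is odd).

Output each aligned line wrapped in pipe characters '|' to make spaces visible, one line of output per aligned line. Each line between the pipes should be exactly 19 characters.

Line 1: ['angry', 'red', 'cherry'] (min_width=16, slack=3)
Line 2: ['line', 'fire', 'bed', 'green'] (min_width=19, slack=0)
Line 3: ['are', 'are', 'distance', 'so'] (min_width=19, slack=0)
Line 4: ['language', 'tower'] (min_width=14, slack=5)
Line 5: ['bridge', 'grass', 'take'] (min_width=17, slack=2)
Line 6: ['segment', 'data'] (min_width=12, slack=7)

Answer: | angry red cherry  |
|line fire bed green|
|are are distance so|
|  language tower   |
| bridge grass take |
|   segment data    |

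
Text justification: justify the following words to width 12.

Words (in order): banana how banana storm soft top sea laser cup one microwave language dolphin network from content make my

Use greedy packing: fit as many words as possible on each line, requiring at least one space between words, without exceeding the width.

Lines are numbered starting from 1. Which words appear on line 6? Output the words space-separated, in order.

Line 1: ['banana', 'how'] (min_width=10, slack=2)
Line 2: ['banana', 'storm'] (min_width=12, slack=0)
Line 3: ['soft', 'top', 'sea'] (min_width=12, slack=0)
Line 4: ['laser', 'cup'] (min_width=9, slack=3)
Line 5: ['one'] (min_width=3, slack=9)
Line 6: ['microwave'] (min_width=9, slack=3)
Line 7: ['language'] (min_width=8, slack=4)
Line 8: ['dolphin'] (min_width=7, slack=5)
Line 9: ['network', 'from'] (min_width=12, slack=0)
Line 10: ['content', 'make'] (min_width=12, slack=0)
Line 11: ['my'] (min_width=2, slack=10)

Answer: microwave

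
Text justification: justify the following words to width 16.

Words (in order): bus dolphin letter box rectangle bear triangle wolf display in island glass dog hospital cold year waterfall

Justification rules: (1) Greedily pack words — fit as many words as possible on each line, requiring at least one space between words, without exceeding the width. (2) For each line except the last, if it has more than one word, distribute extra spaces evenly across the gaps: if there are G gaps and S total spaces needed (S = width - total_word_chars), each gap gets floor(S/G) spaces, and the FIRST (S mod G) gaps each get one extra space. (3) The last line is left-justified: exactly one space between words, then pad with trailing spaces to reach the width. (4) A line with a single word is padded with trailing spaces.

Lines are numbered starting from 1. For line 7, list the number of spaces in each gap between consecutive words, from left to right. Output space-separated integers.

Answer: 4

Derivation:
Line 1: ['bus', 'dolphin'] (min_width=11, slack=5)
Line 2: ['letter', 'box'] (min_width=10, slack=6)
Line 3: ['rectangle', 'bear'] (min_width=14, slack=2)
Line 4: ['triangle', 'wolf'] (min_width=13, slack=3)
Line 5: ['display', 'in'] (min_width=10, slack=6)
Line 6: ['island', 'glass', 'dog'] (min_width=16, slack=0)
Line 7: ['hospital', 'cold'] (min_width=13, slack=3)
Line 8: ['year', 'waterfall'] (min_width=14, slack=2)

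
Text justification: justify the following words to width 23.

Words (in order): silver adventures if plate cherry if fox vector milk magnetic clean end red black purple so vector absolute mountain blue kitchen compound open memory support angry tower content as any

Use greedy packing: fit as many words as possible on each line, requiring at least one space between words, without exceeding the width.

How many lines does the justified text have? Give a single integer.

Line 1: ['silver', 'adventures', 'if'] (min_width=20, slack=3)
Line 2: ['plate', 'cherry', 'if', 'fox'] (min_width=19, slack=4)
Line 3: ['vector', 'milk', 'magnetic'] (min_width=20, slack=3)
Line 4: ['clean', 'end', 'red', 'black'] (min_width=19, slack=4)
Line 5: ['purple', 'so', 'vector'] (min_width=16, slack=7)
Line 6: ['absolute', 'mountain', 'blue'] (min_width=22, slack=1)
Line 7: ['kitchen', 'compound', 'open'] (min_width=21, slack=2)
Line 8: ['memory', 'support', 'angry'] (min_width=20, slack=3)
Line 9: ['tower', 'content', 'as', 'any'] (min_width=20, slack=3)
Total lines: 9

Answer: 9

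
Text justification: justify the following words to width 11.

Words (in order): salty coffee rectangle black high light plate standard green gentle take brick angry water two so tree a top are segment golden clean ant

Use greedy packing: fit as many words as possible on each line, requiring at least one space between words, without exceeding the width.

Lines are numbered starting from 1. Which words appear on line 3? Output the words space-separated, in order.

Answer: rectangle

Derivation:
Line 1: ['salty'] (min_width=5, slack=6)
Line 2: ['coffee'] (min_width=6, slack=5)
Line 3: ['rectangle'] (min_width=9, slack=2)
Line 4: ['black', 'high'] (min_width=10, slack=1)
Line 5: ['light', 'plate'] (min_width=11, slack=0)
Line 6: ['standard'] (min_width=8, slack=3)
Line 7: ['green'] (min_width=5, slack=6)
Line 8: ['gentle', 'take'] (min_width=11, slack=0)
Line 9: ['brick', 'angry'] (min_width=11, slack=0)
Line 10: ['water', 'two'] (min_width=9, slack=2)
Line 11: ['so', 'tree', 'a'] (min_width=9, slack=2)
Line 12: ['top', 'are'] (min_width=7, slack=4)
Line 13: ['segment'] (min_width=7, slack=4)
Line 14: ['golden'] (min_width=6, slack=5)
Line 15: ['clean', 'ant'] (min_width=9, slack=2)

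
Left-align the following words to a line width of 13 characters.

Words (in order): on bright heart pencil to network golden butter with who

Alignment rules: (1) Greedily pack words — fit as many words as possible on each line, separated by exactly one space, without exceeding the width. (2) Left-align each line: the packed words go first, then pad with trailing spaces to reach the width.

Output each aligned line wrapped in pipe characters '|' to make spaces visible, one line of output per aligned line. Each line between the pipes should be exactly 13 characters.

Line 1: ['on', 'bright'] (min_width=9, slack=4)
Line 2: ['heart', 'pencil'] (min_width=12, slack=1)
Line 3: ['to', 'network'] (min_width=10, slack=3)
Line 4: ['golden', 'butter'] (min_width=13, slack=0)
Line 5: ['with', 'who'] (min_width=8, slack=5)

Answer: |on bright    |
|heart pencil |
|to network   |
|golden butter|
|with who     |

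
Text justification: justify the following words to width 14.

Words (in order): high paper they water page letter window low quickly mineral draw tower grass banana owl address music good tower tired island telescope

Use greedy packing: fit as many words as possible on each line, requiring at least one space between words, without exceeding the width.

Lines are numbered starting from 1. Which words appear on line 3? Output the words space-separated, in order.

Line 1: ['high', 'paper'] (min_width=10, slack=4)
Line 2: ['they', 'water'] (min_width=10, slack=4)
Line 3: ['page', 'letter'] (min_width=11, slack=3)
Line 4: ['window', 'low'] (min_width=10, slack=4)
Line 5: ['quickly'] (min_width=7, slack=7)
Line 6: ['mineral', 'draw'] (min_width=12, slack=2)
Line 7: ['tower', 'grass'] (min_width=11, slack=3)
Line 8: ['banana', 'owl'] (min_width=10, slack=4)
Line 9: ['address', 'music'] (min_width=13, slack=1)
Line 10: ['good', 'tower'] (min_width=10, slack=4)
Line 11: ['tired', 'island'] (min_width=12, slack=2)
Line 12: ['telescope'] (min_width=9, slack=5)

Answer: page letter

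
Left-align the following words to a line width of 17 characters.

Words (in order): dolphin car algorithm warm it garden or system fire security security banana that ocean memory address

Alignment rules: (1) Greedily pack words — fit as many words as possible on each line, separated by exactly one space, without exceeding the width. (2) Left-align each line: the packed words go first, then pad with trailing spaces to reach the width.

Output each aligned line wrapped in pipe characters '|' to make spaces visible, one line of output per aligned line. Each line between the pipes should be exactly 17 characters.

Line 1: ['dolphin', 'car'] (min_width=11, slack=6)
Line 2: ['algorithm', 'warm', 'it'] (min_width=17, slack=0)
Line 3: ['garden', 'or', 'system'] (min_width=16, slack=1)
Line 4: ['fire', 'security'] (min_width=13, slack=4)
Line 5: ['security', 'banana'] (min_width=15, slack=2)
Line 6: ['that', 'ocean', 'memory'] (min_width=17, slack=0)
Line 7: ['address'] (min_width=7, slack=10)

Answer: |dolphin car      |
|algorithm warm it|
|garden or system |
|fire security    |
|security banana  |
|that ocean memory|
|address          |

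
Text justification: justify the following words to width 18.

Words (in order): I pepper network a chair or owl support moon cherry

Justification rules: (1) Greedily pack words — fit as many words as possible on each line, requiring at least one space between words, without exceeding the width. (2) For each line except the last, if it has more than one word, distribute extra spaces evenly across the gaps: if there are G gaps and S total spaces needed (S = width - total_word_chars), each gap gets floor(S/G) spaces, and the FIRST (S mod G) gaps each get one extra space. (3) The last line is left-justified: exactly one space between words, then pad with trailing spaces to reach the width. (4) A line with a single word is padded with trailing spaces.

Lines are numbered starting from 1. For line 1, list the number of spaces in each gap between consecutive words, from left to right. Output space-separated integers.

Answer: 1 1 1

Derivation:
Line 1: ['I', 'pepper', 'network', 'a'] (min_width=18, slack=0)
Line 2: ['chair', 'or', 'owl'] (min_width=12, slack=6)
Line 3: ['support', 'moon'] (min_width=12, slack=6)
Line 4: ['cherry'] (min_width=6, slack=12)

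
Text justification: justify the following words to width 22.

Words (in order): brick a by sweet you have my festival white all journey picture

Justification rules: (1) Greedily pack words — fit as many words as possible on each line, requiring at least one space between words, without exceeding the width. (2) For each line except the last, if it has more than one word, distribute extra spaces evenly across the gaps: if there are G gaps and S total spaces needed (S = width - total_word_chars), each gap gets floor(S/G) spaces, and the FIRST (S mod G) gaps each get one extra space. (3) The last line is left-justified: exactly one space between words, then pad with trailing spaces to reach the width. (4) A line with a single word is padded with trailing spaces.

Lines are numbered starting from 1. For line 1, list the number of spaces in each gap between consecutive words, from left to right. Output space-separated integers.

Line 1: ['brick', 'a', 'by', 'sweet', 'you'] (min_width=20, slack=2)
Line 2: ['have', 'my', 'festival', 'white'] (min_width=22, slack=0)
Line 3: ['all', 'journey', 'picture'] (min_width=19, slack=3)

Answer: 2 2 1 1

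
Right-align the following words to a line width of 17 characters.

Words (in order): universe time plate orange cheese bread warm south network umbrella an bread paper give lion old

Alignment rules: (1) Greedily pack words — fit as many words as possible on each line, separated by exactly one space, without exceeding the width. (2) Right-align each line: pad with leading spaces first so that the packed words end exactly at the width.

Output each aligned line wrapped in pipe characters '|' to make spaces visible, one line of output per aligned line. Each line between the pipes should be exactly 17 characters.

Answer: |    universe time|
|     plate orange|
|cheese bread warm|
|    south network|
|umbrella an bread|
|  paper give lion|
|              old|

Derivation:
Line 1: ['universe', 'time'] (min_width=13, slack=4)
Line 2: ['plate', 'orange'] (min_width=12, slack=5)
Line 3: ['cheese', 'bread', 'warm'] (min_width=17, slack=0)
Line 4: ['south', 'network'] (min_width=13, slack=4)
Line 5: ['umbrella', 'an', 'bread'] (min_width=17, slack=0)
Line 6: ['paper', 'give', 'lion'] (min_width=15, slack=2)
Line 7: ['old'] (min_width=3, slack=14)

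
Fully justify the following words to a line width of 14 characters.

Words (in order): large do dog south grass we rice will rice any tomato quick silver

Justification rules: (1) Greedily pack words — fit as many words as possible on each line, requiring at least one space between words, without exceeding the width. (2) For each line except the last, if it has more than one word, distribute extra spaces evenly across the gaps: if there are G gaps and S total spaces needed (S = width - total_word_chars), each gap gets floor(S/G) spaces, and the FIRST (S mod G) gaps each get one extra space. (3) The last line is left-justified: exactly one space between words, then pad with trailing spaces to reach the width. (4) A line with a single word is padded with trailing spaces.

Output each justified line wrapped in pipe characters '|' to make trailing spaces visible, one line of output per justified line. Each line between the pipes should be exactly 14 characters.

Answer: |large  do  dog|
|south grass we|
|rice will rice|
|any     tomato|
|quick silver  |

Derivation:
Line 1: ['large', 'do', 'dog'] (min_width=12, slack=2)
Line 2: ['south', 'grass', 'we'] (min_width=14, slack=0)
Line 3: ['rice', 'will', 'rice'] (min_width=14, slack=0)
Line 4: ['any', 'tomato'] (min_width=10, slack=4)
Line 5: ['quick', 'silver'] (min_width=12, slack=2)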